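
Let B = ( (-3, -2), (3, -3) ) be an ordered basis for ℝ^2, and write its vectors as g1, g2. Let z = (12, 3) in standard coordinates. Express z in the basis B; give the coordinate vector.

[z]_B is the unique c with M c = z, where M has columns g1, g2.
System: -3c_1 + 3c_2 = 12, -2c_1 - 3c_2 = 3; solving gives c_1 = -3, c_2 = 1.
Check: -3g1 + g2 = (12, 3).

(-3, 1)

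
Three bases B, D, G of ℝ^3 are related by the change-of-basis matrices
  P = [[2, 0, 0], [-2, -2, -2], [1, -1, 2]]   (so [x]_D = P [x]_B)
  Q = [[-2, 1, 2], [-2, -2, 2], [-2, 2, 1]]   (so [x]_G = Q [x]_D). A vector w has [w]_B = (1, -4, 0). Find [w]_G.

First [w]_D = P [w]_B = (2, 6, 5).
Then [w]_G = Q [w]_D = (12, -6, 13).

(12, -6, 13)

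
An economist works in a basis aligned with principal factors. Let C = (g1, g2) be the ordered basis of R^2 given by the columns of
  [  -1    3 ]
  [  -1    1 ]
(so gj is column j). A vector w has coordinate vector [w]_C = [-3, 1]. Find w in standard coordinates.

[6, 4]

w = M [w]_C, where M has columns g1, g2.
Carrying out the matrix-vector product, w = [6, 4].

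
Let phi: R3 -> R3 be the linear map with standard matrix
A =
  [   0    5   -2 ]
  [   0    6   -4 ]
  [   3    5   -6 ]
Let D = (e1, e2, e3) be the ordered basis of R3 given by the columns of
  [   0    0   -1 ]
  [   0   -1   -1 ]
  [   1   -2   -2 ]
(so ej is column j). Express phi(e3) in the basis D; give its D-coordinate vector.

Column 3 of [phi]_D is the D-coordinate vector of phi(e3).
In standard coordinates phi(e3) = A e3 = <-1, 2, 4>.
Converting to D: <-1, 2, 4> = 0·e1 - 3e2 + e3, so the coordinate vector is <0, -3, 1>.

<0, -3, 1>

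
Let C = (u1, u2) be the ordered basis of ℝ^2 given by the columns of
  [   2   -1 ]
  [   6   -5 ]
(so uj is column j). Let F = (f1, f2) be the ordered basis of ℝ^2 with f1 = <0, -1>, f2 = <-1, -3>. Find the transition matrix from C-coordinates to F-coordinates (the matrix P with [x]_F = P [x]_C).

Let M have columns uj and N have columns fj. Then for every x, N [x]_F = x = M [x]_C, so P = N^(-1) M.
Since det N = -1, N^(-1) has integer entries; multiplying gives P = [[0, 2], [-2, 1]].

[[0, 2], [-2, 1]]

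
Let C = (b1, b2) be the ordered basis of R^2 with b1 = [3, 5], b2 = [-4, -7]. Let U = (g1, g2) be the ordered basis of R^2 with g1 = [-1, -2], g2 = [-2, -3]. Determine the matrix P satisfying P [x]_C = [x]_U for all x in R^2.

Column j of P is [bj]_U, since P maps C-coordinates to U-coordinates.
Expressing b1 in U: b1 = -g1 - g2, so column 1 of P is [-1, -1].
Doing the same for each bj gives P = [[-1, 2], [-1, 1]].

[[-1, 2], [-1, 1]]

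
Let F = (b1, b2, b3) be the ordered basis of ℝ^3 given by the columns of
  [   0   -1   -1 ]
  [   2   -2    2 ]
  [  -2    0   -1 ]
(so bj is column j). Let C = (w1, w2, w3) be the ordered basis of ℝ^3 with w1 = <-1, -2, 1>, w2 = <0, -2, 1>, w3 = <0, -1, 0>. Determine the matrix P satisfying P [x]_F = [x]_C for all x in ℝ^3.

[[0, 1, 1], [-2, -1, -2], [2, 2, 0]]

Let M have columns bj and N have columns wj. Then for every x, N [x]_C = x = M [x]_F, so P = N^(-1) M.
Since det N = -1, N^(-1) has integer entries; multiplying gives P = [[0, 1, 1], [-2, -1, -2], [2, 2, 0]].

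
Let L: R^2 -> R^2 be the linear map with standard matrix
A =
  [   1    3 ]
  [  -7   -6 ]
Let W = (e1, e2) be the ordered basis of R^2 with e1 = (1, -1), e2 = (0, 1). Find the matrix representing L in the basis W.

The j-th column of [L]_W is [L(ej)]_W.
L(e1) = A e1 = (-2, -1) = -2e1 - 3e2, so column 1 is (-2, -3).
Repeating for e2 and assembling the columns gives [[-2, 3], [-3, -3]].

[[-2, 3], [-3, -3]]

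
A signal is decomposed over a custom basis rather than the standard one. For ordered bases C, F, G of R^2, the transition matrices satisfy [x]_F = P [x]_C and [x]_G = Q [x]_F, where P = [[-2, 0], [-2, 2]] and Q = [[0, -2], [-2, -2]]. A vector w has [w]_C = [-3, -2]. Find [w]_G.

[-4, -16]

Composing the changes, [w]_G = Q P [w]_C.
Q P = [[4, -4], [8, -4]]; applying this to [-3, -2] gives [-4, -16].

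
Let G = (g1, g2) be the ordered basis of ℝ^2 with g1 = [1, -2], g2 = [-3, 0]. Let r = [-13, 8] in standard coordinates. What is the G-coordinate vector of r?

[-4, 3]

[r]_G is the unique c with M c = r, where M has columns g1, g2.
System: c_1 - 3c_2 = -13, -2c_1 + 0c_2 = 8; solving gives c_1 = -4, c_2 = 3.
Check: -4g1 + 3g2 = [-13, 8].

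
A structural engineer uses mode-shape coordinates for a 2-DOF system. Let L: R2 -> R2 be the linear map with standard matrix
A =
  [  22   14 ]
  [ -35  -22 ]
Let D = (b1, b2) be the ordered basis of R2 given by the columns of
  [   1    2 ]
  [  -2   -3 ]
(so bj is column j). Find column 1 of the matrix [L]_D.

Column 1 of [L]_D is the D-coordinate vector of L(b1).
In standard coordinates L(b1) = A b1 = <-6, 9>.
Converting to D: <-6, 9> = 0·b1 - 3b2, so the coordinate vector is <0, -3>.

<0, -3>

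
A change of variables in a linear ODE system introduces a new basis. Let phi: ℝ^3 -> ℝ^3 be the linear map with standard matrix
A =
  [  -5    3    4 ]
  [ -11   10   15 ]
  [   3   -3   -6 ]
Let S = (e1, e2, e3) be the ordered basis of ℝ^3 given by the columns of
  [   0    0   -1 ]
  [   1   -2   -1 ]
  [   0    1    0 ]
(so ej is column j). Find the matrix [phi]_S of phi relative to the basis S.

With P the matrix whose columns are e1, ..., e3, [phi]_S = P^(-1) A P.
Column by column: phi(e1) = A e1 = [3, 10, -3]; its S-coordinates [1, -3, -3] give column 1.
Continuing for each basis vector yields [phi]_S = [[1, -3, -1], [-3, 0, 0], [-3, 2, -2]].

[[1, -3, -1], [-3, 0, 0], [-3, 2, -2]]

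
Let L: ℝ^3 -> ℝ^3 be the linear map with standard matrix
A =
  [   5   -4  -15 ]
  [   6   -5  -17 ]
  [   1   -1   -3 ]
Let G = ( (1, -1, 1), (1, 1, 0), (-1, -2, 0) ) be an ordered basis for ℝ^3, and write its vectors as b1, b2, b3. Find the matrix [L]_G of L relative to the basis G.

[[-1, 0, 1], [-3, 1, -1], [2, 0, -3]]

With P the matrix whose columns are b1, ..., b3, [L]_G = P^(-1) A P.
Column by column: L(b1) = A b1 = (-6, -6, -1); its G-coordinates (-1, -3, 2) give column 1.
Continuing for each basis vector yields [L]_G = [[-1, 0, 1], [-3, 1, -1], [2, 0, -3]].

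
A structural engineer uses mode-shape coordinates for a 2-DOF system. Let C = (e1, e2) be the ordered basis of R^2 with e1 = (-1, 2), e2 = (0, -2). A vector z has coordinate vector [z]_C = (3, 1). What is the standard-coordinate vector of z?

(-3, 4)

z = M [z]_C, where M has columns e1, e2.
Carrying out the matrix-vector product, z = (-3, 4).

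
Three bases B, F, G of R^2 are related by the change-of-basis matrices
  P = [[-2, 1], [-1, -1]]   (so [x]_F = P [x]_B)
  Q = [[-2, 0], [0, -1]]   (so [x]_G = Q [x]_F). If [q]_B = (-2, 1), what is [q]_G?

(-10, -1)

Composing the changes, [q]_G = Q P [q]_B.
Q P = [[4, -2], [1, 1]]; applying this to (-2, 1) gives (-10, -1).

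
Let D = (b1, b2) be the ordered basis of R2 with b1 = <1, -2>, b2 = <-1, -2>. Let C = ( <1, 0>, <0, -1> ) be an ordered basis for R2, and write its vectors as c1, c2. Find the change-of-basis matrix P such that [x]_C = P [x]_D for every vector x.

Take x = bj: its D-coordinates are the j-th standard unit vector, so P e_j — column j of P — equals [bj]_C.
b1 = c1 + 2c2, giving column 1 = <1, 2>; repeating for each j gives P = [[1, -1], [2, 2]].

[[1, -1], [2, 2]]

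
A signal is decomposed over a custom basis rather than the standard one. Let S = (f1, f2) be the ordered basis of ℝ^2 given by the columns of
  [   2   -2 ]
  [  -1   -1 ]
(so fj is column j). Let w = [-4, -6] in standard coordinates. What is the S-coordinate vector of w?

Write w = c_1 f1 + c_2 f2 and solve for the c_i.
System: 2c_1 - 2c_2 = -4, -c_1 - c_2 = -6; solving gives c_1 = 2, c_2 = 4.
Check: 2f1 + 4f2 = [-4, -6].

[2, 4]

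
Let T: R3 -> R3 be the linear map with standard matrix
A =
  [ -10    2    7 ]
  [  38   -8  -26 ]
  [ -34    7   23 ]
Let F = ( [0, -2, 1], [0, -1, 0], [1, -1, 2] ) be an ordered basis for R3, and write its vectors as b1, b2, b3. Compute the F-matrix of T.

[[3, -3, 1], [1, 0, 2], [3, -2, 2]]

Let P have columns b1, ..., b3. Then [T]_F = P^(-1) A P.
Here det P = 1, so P^(-1) is integer; computing A P first and then P^(-1)(A P) gives [[3, -3, 1], [1, 0, 2], [3, -2, 2]].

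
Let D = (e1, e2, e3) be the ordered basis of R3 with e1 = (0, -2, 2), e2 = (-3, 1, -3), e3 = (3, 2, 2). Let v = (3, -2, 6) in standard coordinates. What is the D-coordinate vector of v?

[v]_D is the unique c with M c = v, where M has columns e1, ..., e3.
Solving this 3x3 system gives c = (2, 0, 1).
Check: 2e1 + 0·e2 + e3 = (3, -2, 6).

(2, 0, 1)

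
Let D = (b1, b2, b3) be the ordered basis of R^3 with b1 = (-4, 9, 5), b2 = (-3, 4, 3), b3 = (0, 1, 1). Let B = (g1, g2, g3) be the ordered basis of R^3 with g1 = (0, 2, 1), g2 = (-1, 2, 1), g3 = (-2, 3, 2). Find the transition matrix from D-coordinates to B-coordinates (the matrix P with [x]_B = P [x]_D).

Column j of P is [bj]_B, since P maps D-coordinates to B-coordinates.
Expressing b1 in B: b1 = g1 + 2g2 + g3, so column 1 of P is (1, 2, 1).
Doing the same for each bj gives P = [[1, 0, 1], [2, -1, -2], [1, 2, 1]].

[[1, 0, 1], [2, -1, -2], [1, 2, 1]]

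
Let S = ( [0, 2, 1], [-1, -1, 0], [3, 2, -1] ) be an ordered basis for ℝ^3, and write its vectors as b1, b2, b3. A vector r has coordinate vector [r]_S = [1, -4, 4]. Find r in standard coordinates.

[16, 14, -3]

r = M [r]_S, where M has columns b1, ..., b3.
Carrying out the matrix-vector product, r = [16, 14, -3].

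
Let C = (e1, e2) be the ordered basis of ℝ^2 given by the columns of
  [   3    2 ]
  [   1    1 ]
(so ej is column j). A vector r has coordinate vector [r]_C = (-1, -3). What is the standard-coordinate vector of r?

The coordinates say r = -e1 - 3e2; adding the scaled basis vectors gives (-9, -4).

(-9, -4)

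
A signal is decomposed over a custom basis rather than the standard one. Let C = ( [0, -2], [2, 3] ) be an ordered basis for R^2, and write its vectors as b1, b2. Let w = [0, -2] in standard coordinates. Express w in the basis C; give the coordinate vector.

We seek scalars with c_1 b1 + c_2 b2 = w; equivalently solve M c = w where the columns of M are b1, b2.
System: 0c_1 + 2c_2 = 0, -2c_1 + 3c_2 = -2; solving gives c_1 = 1, c_2 = 0.
Check: b1 + 0·b2 = [0, -2].

[1, 0]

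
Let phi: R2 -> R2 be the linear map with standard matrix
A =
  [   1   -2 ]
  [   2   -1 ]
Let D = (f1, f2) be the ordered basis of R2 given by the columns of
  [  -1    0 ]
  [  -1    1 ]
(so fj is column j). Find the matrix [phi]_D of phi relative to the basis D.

Let P have columns f1, f2. Then [phi]_D = P^(-1) A P.
Here det P = -1, so P^(-1) is integer; computing A P first and then P^(-1)(A P) gives [[-1, 2], [-2, 1]].

[[-1, 2], [-2, 1]]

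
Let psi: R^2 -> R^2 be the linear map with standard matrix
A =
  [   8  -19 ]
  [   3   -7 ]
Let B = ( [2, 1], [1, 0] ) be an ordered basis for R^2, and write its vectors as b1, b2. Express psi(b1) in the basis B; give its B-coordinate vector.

Column 1 of [psi]_B is the B-coordinate vector of psi(b1).
In standard coordinates psi(b1) = A b1 = [-3, -1].
Converting to B: [-3, -1] = -b1 - b2, so the coordinate vector is [-1, -1].

[-1, -1]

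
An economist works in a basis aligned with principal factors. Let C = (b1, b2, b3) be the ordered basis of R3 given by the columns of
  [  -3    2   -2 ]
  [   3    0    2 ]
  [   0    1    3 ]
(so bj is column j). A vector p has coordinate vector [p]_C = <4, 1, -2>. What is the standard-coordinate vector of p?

<-6, 8, -5>

p = M [p]_C, where M has columns b1, ..., b3.
Carrying out the matrix-vector product, p = <-6, 8, -5>.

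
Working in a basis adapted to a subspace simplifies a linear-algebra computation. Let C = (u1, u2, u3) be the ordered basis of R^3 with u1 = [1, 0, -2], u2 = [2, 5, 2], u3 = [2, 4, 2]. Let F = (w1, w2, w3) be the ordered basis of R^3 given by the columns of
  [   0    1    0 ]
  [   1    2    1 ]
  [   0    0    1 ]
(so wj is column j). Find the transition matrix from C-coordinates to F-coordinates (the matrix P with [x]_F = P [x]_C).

[[0, -1, -2], [1, 2, 2], [-2, 2, 2]]

Take x = uj: its C-coordinates are the j-th standard unit vector, so P e_j — column j of P — equals [uj]_F.
u1 = 0·w1 + w2 - 2w3, giving column 1 = [0, 1, -2]; repeating for each j gives P = [[0, -1, -2], [1, 2, 2], [-2, 2, 2]].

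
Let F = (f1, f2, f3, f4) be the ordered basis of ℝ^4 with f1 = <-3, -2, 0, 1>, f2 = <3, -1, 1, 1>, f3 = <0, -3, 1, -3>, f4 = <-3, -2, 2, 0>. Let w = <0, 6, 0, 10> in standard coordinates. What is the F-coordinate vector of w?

[w]_F is the unique c with M c = w, where M has columns f1, ..., f4.
Solving this 4x4 system gives c = (0, 1, -3, 1).
Check: 0·f1 + f2 - 3f3 + f4 = <0, 6, 0, 10>.

<0, 1, -3, 1>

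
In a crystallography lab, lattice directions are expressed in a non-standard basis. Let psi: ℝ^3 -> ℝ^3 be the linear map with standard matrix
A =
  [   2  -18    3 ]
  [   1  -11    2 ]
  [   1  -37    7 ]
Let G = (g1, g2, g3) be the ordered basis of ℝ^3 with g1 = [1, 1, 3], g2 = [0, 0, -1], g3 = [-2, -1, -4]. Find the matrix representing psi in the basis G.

Let P have columns g1, ..., g3. Then [psi]_G = P^(-1) A P.
Here det P = 1, so P^(-1) is integer; computing A P first and then P^(-1)(A P) gives [[-1, -1, 0], [0, 0, -3], [3, 1, -1]].

[[-1, -1, 0], [0, 0, -3], [3, 1, -1]]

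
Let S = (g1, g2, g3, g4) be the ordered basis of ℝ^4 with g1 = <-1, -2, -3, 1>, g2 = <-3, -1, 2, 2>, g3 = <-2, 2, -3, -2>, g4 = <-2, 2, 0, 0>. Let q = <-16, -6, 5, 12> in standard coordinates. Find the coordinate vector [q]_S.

We seek scalars with c_1 g1 + ... + c_4 g4 = q; equivalently solve M c = q where the columns of M are g1, ..., g4.
Gaussian elimination on [M | q] yields c = (2, 4, -1, 2).
Check: 2g1 + 4g2 - g3 + 2g4 = <-16, -6, 5, 12>.

<2, 4, -1, 2>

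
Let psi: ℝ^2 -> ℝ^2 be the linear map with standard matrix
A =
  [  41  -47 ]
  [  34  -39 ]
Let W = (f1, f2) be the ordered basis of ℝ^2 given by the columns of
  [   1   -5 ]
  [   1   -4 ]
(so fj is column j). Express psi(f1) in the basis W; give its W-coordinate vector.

<-1, 1>

Compute psi(f1) = A f1 = <-6, -5> in standard coordinates.
Then write this in W-coordinates: solve for y in y_1 f1 + y_2 f2 = <-6, -5>.
This gives y = <-1, 1>, which is column 1 of [psi]_W.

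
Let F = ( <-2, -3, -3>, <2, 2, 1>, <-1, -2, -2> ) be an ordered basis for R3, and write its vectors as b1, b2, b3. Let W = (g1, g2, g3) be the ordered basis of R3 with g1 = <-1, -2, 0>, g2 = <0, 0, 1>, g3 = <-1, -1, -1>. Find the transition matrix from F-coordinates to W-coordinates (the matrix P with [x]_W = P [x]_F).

Column j of P is [bj]_W, since P maps F-coordinates to W-coordinates.
Expressing b1 in W: b1 = g1 - 2g2 + g3, so column 1 of P is <1, -2, 1>.
Doing the same for each bj gives P = [[1, 0, 1], [-2, -1, -2], [1, -2, 0]].

[[1, 0, 1], [-2, -1, -2], [1, -2, 0]]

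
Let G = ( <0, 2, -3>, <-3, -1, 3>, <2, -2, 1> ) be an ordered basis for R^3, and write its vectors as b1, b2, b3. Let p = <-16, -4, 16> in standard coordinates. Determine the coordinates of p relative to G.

[p]_G is the unique c with M c = p, where M has columns b1, ..., b3.
Gaussian elimination on [M | p] yields c = (-2, 4, -2).
Check: -2b1 + 4b2 - 2b3 = <-16, -4, 16>.

<-2, 4, -2>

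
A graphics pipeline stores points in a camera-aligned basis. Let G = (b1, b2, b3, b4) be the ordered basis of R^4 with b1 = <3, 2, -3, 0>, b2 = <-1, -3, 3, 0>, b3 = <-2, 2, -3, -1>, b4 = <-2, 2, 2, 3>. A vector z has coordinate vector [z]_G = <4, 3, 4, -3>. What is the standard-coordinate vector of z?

The coordinates say z = 4b1 + 3b2 + 4b3 - 3b4; adding the scaled basis vectors gives <7, 1, -21, -13>.

<7, 1, -21, -13>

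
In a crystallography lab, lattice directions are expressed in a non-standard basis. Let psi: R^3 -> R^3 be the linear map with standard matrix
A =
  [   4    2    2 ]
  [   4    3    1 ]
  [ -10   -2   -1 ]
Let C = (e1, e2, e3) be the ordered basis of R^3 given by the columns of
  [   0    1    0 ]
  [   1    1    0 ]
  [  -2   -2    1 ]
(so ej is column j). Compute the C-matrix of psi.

[[3, 3, -1], [-2, 2, 2], [2, 0, 1]]

With P the matrix whose columns are e1, ..., e3, [psi]_C = P^(-1) A P.
Column by column: psi(e1) = A e1 = (-2, 1, 0); its C-coordinates (3, -2, 2) give column 1.
Continuing for each basis vector yields [psi]_C = [[3, 3, -1], [-2, 2, 2], [2, 0, 1]].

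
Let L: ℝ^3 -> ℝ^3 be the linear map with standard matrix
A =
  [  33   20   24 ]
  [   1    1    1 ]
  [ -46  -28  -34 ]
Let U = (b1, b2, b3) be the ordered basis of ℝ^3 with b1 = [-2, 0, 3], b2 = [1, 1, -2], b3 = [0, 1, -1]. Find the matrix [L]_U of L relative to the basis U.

[[-3, -1, 2], [0, 3, 0], [1, -3, 0]]

With P the matrix whose columns are b1, ..., b3, [L]_U = P^(-1) A P.
Column by column: L(b1) = A b1 = [6, 1, -10]; its U-coordinates [-3, 0, 1] give column 1.
Continuing for each basis vector yields [L]_U = [[-3, -1, 2], [0, 3, 0], [1, -3, 0]].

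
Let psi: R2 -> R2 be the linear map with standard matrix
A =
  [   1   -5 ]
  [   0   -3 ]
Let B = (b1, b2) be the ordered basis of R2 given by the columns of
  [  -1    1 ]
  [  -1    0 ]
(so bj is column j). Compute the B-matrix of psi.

[[-3, 0], [1, 1]]

With P the matrix whose columns are b1, b2, [psi]_B = P^(-1) A P.
Column by column: psi(b1) = A b1 = <4, 3>; its B-coordinates <-3, 1> give column 1.
Continuing for each basis vector yields [psi]_B = [[-3, 0], [1, 1]].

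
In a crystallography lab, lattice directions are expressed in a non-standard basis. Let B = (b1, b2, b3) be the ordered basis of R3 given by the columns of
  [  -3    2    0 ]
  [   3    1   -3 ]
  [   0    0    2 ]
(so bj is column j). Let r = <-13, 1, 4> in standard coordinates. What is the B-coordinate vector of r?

<3, -2, 2>

[r]_B is the unique c with M c = r, where M has columns b1, ..., b3.
Solving this 3x3 system gives c = (3, -2, 2).
Check: 3b1 - 2b2 + 2b3 = <-13, 1, 4>.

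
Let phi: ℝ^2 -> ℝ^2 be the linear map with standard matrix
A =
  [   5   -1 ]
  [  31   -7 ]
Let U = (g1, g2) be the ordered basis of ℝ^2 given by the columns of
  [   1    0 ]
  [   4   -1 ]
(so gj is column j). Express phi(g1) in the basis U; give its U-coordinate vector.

Column 1 of [phi]_U is the U-coordinate vector of phi(g1).
In standard coordinates phi(g1) = A g1 = (1, 3).
Converting to U: (1, 3) = g1 + g2, so the coordinate vector is (1, 1).

(1, 1)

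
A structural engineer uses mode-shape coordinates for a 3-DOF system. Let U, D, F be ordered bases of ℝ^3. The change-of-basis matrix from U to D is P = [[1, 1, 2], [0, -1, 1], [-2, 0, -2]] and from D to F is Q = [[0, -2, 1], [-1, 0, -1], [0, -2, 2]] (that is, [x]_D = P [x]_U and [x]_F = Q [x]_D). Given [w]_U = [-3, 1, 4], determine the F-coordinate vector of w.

[-8, -4, -10]

Composing the changes, [w]_F = Q P [w]_U.
Q P = [[-2, 2, -4], [1, -1, 0], [-4, 2, -6]]; applying this to [-3, 1, 4] gives [-8, -4, -10].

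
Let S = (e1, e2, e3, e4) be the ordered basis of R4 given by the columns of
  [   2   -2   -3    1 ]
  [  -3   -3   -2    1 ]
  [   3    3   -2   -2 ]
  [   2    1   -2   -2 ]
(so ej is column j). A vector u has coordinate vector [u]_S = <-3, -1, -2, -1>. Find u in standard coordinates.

By definition u = -3e1 - e2 - 2e3 - e4.
Summing componentwise gives <1, 15, -6, -1>.

<1, 15, -6, -1>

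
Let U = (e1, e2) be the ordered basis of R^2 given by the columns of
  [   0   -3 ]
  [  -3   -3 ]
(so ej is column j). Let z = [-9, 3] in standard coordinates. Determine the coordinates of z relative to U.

[-4, 3]

Write z = c_1 e1 + c_2 e2 and solve for the c_i.
System: 0c_1 - 3c_2 = -9, -3c_1 - 3c_2 = 3; solving gives c_1 = -4, c_2 = 3.
Check: -4e1 + 3e2 = [-9, 3].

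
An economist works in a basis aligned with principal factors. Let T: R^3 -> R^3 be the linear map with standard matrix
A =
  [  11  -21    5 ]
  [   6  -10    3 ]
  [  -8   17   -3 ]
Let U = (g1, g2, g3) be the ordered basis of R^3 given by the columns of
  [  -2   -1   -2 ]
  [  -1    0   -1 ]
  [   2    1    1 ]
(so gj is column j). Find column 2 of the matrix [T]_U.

Column 2 of [T]_U is the U-coordinate vector of T(g2).
In standard coordinates T(g2) = A g2 = (-6, -3, 5).
Converting to U: (-6, -3, 5) = 2g1 + 0·g2 + g3, so the coordinate vector is (2, 0, 1).

(2, 0, 1)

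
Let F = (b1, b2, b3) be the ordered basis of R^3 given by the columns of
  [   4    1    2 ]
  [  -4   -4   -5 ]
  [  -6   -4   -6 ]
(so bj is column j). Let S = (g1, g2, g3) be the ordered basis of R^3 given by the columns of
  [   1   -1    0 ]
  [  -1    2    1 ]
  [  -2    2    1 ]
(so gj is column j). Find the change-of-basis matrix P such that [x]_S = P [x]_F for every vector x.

Take x = bj: its F-coordinates are the j-th standard unit vector, so P e_j — column j of P — equals [bj]_S.
b1 = 2g1 - 2g2 + 2g3, giving column 1 = <2, -2, 2>; repeating for each j gives P = [[2, 0, 1], [-2, -1, -1], [2, -2, -2]].

[[2, 0, 1], [-2, -1, -1], [2, -2, -2]]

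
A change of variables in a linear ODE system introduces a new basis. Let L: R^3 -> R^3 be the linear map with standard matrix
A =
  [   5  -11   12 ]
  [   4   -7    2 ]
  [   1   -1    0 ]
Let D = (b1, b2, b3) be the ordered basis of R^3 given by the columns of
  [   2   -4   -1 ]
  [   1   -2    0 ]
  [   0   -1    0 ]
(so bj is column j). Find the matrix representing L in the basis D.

[[-1, 0, -2], [-1, 2, 1], [3, 2, -3]]

With P the matrix whose columns are b1, ..., b3, [L]_D = P^(-1) A P.
Column by column: L(b1) = A b1 = [-1, 1, 1]; its D-coordinates [-1, -1, 3] give column 1.
Continuing for each basis vector yields [L]_D = [[-1, 0, -2], [-1, 2, 1], [3, 2, -3]].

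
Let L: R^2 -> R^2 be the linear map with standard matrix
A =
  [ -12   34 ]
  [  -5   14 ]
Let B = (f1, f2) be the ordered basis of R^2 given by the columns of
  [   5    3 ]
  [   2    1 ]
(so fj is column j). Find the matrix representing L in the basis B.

[[1, -1], [1, 1]]

Let P have columns f1, f2. Then [L]_B = P^(-1) A P.
Here det P = -1, so P^(-1) is integer; computing A P first and then P^(-1)(A P) gives [[1, -1], [1, 1]].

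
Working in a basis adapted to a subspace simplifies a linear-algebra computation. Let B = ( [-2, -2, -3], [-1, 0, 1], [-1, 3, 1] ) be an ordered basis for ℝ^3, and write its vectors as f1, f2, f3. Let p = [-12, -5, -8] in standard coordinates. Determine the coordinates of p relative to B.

[4, 3, 1]

Write p = c_1 f1 + ... + c_3 f3 and solve for the c_i.
Gaussian elimination on [M | p] yields c = (4, 3, 1).
Check: 4f1 + 3f2 + f3 = [-12, -5, -8].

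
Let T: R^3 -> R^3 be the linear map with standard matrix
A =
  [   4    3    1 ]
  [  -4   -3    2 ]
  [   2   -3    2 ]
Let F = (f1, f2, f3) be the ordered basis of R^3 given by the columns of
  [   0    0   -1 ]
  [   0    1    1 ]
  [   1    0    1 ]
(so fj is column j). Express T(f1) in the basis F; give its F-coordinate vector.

Compute T(f1) = A f1 = (1, 2, 2) in standard coordinates.
Then write this in F-coordinates: solve for y in y_1 f1 + ... + y_3 f3 = (1, 2, 2).
This gives y = (3, 3, -1), which is column 1 of [T]_F.

(3, 3, -1)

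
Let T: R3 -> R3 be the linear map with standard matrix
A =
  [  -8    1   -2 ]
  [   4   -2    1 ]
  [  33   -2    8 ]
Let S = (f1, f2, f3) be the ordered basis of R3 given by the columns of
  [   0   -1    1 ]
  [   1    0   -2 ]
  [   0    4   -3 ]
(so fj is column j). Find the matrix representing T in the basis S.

[[2, -2, -1], [1, -1, 1], [2, -1, -3]]

With P the matrix whose columns are f1, ..., f3, [T]_S = P^(-1) A P.
Column by column: T(f1) = A f1 = <1, -2, -2>; its S-coordinates <2, 1, 2> give column 1.
Continuing for each basis vector yields [T]_S = [[2, -2, -1], [1, -1, 1], [2, -1, -3]].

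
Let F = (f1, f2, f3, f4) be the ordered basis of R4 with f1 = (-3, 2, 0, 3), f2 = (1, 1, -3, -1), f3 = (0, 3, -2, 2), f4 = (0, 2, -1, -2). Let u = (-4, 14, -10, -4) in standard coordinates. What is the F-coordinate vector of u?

(2, 2, 0, 4)

Write u = c_1 f1 + ... + c_4 f4 and solve for the c_i.
Gaussian elimination on [M | u] yields c = (2, 2, 0, 4).
Check: 2f1 + 2f2 + 0·f3 + 4f4 = (-4, 14, -10, -4).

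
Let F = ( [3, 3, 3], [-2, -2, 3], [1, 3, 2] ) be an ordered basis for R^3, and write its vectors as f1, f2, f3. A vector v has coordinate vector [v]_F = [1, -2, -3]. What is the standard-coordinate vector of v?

v = M [v]_F, where M has columns f1, ..., f3.
Carrying out the matrix-vector product, v = [4, -2, -9].

[4, -2, -9]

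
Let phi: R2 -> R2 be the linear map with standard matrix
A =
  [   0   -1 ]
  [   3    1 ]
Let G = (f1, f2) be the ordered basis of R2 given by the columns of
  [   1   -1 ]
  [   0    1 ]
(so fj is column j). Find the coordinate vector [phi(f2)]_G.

<-3, -2>

Compute phi(f2) = A f2 = <-1, -2> in standard coordinates.
Then write this in G-coordinates: solve for y in y_1 f1 + y_2 f2 = <-1, -2>.
This gives y = <-3, -2>, which is column 2 of [phi]_G.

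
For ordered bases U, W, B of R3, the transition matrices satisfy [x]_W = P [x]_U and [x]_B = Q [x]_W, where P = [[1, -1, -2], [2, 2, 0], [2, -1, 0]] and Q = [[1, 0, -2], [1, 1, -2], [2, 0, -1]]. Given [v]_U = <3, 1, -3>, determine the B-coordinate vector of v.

Apply P to get W-coordinates <8, 8, 5>, then Q to get B-coordinates.
The result is [v]_B = <-2, 6, 11>.

<-2, 6, 11>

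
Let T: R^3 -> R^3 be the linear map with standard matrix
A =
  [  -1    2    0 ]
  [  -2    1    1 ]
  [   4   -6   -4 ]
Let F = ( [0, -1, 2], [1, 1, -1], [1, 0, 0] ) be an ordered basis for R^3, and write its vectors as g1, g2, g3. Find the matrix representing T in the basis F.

[[-1, 0, 2], [0, -2, 0], [-2, 3, -1]]

The j-th column of [T]_F is [T(gj)]_F.
T(g1) = A g1 = [-2, 1, -2] = -g1 + 0·g2 - 2g3, so column 1 is [-1, 0, -2].
Repeating for g2, g3 and assembling the columns gives [[-1, 0, 2], [0, -2, 0], [-2, 3, -1]].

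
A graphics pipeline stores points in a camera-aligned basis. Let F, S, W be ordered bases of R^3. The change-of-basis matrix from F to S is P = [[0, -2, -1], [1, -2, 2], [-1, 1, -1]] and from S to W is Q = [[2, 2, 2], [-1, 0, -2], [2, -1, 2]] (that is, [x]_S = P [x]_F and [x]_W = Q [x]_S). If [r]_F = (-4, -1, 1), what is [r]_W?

(6, -5, 6)

Composing the changes, [r]_W = Q P [r]_F.
Q P = [[0, -6, 0], [2, 0, 3], [-3, 0, -6]]; applying this to (-4, -1, 1) gives (6, -5, 6).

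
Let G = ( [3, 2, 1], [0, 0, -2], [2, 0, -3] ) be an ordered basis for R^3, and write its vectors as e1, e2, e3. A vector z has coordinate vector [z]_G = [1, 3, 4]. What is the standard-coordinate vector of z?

The coordinates say z = e1 + 3e2 + 4e3; adding the scaled basis vectors gives [11, 2, -17].

[11, 2, -17]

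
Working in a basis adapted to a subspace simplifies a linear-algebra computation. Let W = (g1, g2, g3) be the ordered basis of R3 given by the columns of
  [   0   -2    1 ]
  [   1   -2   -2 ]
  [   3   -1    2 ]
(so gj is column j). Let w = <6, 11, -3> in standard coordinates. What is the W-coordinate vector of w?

[w]_W is the unique c with M c = w, where M has columns g1, ..., g3.
Solving this 3x3 system gives c = (-1, -4, -2).
Check: -g1 - 4g2 - 2g3 = <6, 11, -3>.

<-1, -4, -2>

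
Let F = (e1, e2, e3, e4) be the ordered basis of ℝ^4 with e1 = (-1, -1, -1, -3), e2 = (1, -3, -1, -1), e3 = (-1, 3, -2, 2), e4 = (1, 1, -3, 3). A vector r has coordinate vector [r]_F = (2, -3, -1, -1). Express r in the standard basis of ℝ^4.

The coordinates say r = 2e1 - 3e2 - e3 - e4; adding the scaled basis vectors gives (-5, 3, 6, -8).

(-5, 3, 6, -8)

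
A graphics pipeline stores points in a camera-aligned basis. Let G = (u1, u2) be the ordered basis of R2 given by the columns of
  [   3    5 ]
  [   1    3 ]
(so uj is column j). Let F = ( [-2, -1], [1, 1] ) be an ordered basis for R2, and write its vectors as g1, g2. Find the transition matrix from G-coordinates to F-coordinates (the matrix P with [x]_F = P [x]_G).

Take x = uj: its G-coordinates are the j-th standard unit vector, so P e_j — column j of P — equals [uj]_F.
u1 = -2g1 - g2, giving column 1 = [-2, -1]; repeating for each j gives P = [[-2, -2], [-1, 1]].

[[-2, -2], [-1, 1]]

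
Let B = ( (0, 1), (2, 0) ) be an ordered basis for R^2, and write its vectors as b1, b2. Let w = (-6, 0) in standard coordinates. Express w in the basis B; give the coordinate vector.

Write w = c_1 b1 + c_2 b2 and solve for the c_i.
System: 0c_1 + 2c_2 = -6, c_1 + 0c_2 = 0; solving gives c_1 = 0, c_2 = -3.
Check: 0·b1 - 3b2 = (-6, 0).

(0, -3)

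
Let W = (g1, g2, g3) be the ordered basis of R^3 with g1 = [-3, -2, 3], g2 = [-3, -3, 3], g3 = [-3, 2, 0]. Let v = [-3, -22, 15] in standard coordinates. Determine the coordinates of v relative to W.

[v]_W is the unique c with M c = v, where M has columns g1, ..., g3.
Solving this 3x3 system gives c = (1, 4, -4).
Check: g1 + 4g2 - 4g3 = [-3, -22, 15].

[1, 4, -4]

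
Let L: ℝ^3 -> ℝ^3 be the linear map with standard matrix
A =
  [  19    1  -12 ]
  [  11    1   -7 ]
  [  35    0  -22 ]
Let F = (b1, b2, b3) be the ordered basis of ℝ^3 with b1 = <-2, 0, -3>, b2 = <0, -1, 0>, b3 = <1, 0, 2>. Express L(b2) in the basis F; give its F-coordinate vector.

Compute L(b2) = A b2 = <-1, -1, 0> in standard coordinates.
Then write this in F-coordinates: solve for y in y_1 b1 + ... + y_3 b3 = <-1, -1, 0>.
This gives y = <2, 1, 3>, which is column 2 of [L]_F.

<2, 1, 3>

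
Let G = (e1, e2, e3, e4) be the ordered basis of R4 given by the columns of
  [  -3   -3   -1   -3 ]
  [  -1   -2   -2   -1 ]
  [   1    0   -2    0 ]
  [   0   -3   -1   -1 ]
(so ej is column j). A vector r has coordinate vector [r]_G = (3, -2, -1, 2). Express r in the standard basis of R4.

By definition r = 3e1 - 2e2 - e3 + 2e4.
Summing componentwise gives (-8, 1, 5, 5).

(-8, 1, 5, 5)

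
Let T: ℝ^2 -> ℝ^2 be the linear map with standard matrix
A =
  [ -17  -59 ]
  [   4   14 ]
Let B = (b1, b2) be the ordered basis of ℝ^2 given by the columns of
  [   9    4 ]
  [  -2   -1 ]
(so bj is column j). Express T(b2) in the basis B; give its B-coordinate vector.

<-1, 0>

Column 2 of [T]_B is the B-coordinate vector of T(b2).
In standard coordinates T(b2) = A b2 = <-9, 2>.
Converting to B: <-9, 2> = -b1 + 0·b2, so the coordinate vector is <-1, 0>.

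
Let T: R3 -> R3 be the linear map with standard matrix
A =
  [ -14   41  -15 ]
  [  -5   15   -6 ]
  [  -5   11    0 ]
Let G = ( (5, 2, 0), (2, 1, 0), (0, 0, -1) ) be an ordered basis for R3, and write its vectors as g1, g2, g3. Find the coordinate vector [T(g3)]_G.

Column 3 of [T]_G is the G-coordinate vector of T(g3).
In standard coordinates T(g3) = A g3 = (15, 6, 0).
Converting to G: (15, 6, 0) = 3g1 + 0·g2 + 0·g3, so the coordinate vector is (3, 0, 0).

(3, 0, 0)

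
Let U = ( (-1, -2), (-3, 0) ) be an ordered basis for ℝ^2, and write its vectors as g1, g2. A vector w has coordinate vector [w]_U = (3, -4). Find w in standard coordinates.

By definition w = 3g1 - 4g2.
Summing componentwise gives (9, -6).

(9, -6)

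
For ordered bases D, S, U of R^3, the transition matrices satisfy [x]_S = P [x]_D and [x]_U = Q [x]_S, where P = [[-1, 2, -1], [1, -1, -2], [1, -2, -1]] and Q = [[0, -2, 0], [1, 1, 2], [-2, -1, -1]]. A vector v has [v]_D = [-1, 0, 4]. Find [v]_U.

[18, -22, 20]

First [v]_S = P [v]_D = [-3, -9, -5].
Then [v]_U = Q [v]_S = [18, -22, 20].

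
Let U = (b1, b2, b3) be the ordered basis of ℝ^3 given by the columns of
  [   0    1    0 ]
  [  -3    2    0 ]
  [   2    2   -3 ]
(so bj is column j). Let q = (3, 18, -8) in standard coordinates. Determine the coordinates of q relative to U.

Write q = c_1 b1 + ... + c_3 b3 and solve for the c_i.
Row-reducing the augmented matrix [M | q] gives c = (-4, 3, 2).
Check: -4b1 + 3b2 + 2b3 = (3, 18, -8).

(-4, 3, 2)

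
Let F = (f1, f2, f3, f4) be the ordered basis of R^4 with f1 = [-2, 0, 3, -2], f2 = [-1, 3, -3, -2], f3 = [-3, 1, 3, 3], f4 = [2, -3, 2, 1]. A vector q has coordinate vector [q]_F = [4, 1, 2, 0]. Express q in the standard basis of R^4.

By definition q = 4f1 + f2 + 2f3 + 0·f4.
Summing componentwise gives [-15, 5, 15, -4].

[-15, 5, 15, -4]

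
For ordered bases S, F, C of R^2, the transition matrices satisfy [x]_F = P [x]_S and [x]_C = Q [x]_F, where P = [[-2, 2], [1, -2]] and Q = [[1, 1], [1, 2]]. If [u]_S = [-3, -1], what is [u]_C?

Composing the changes, [u]_C = Q P [u]_S.
Q P = [[-1, 0], [0, -2]]; applying this to [-3, -1] gives [3, 2].

[3, 2]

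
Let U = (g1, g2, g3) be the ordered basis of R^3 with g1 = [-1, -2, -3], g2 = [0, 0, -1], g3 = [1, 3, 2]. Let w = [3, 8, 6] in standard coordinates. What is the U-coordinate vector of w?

[-1, 1, 2]

We seek scalars with c_1 g1 + ... + c_3 g3 = w; equivalently solve M c = w where the columns of M are g1, ..., g3.
Solving this 3x3 system gives c = (-1, 1, 2).
Check: -g1 + g2 + 2g3 = [3, 8, 6].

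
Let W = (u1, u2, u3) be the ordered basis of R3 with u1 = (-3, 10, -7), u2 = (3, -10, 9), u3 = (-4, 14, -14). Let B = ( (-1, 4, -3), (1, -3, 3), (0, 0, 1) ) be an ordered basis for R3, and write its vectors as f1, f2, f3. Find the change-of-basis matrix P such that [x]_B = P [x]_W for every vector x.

[[1, -1, 2], [-2, 2, -2], [2, 0, -2]]

Take x = uj: its W-coordinates are the j-th standard unit vector, so P e_j — column j of P — equals [uj]_B.
u1 = f1 - 2f2 + 2f3, giving column 1 = (1, -2, 2); repeating for each j gives P = [[1, -1, 2], [-2, 2, -2], [2, 0, -2]].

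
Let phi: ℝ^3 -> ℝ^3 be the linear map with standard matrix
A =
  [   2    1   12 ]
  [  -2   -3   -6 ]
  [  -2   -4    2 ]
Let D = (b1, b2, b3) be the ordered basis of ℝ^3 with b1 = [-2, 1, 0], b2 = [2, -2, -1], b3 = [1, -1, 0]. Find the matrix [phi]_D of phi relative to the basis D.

[[2, 2, -2], [0, -2, -2], [1, -2, 1]]

Let P have columns b1, ..., b3. Then [phi]_D = P^(-1) A P.
Here det P = 1, so P^(-1) is integer; computing A P first and then P^(-1)(A P) gives [[2, 2, -2], [0, -2, -2], [1, -2, 1]].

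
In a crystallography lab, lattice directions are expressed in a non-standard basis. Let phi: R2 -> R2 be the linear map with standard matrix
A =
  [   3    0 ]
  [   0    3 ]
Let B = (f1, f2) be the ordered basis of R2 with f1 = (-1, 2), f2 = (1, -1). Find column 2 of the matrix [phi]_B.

Column 2 of [phi]_B is the B-coordinate vector of phi(f2).
In standard coordinates phi(f2) = A f2 = (3, -3).
Converting to B: (3, -3) = 0·f1 + 3f2, so the coordinate vector is (0, 3).

(0, 3)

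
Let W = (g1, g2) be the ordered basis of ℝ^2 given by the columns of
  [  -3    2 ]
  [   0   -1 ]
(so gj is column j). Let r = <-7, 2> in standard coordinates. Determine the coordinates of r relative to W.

We seek scalars with c_1 g1 + c_2 g2 = r; equivalently solve M c = r where the columns of M are g1, g2.
System: -3c_1 + 2c_2 = -7, 0c_1 - c_2 = 2; solving gives c_1 = 1, c_2 = -2.
Check: g1 - 2g2 = <-7, 2>.

<1, -2>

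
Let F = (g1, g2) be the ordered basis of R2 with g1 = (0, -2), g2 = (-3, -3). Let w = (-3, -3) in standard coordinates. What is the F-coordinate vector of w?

We seek scalars with c_1 g1 + c_2 g2 = w; equivalently solve M c = w where the columns of M are g1, g2.
System: 0c_1 - 3c_2 = -3, -2c_1 - 3c_2 = -3; solving gives c_1 = 0, c_2 = 1.
Check: 0·g1 + g2 = (-3, -3).

(0, 1)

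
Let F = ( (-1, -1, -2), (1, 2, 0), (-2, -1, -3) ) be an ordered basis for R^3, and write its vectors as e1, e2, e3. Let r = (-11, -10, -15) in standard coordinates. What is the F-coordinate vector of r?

[r]_F is the unique c with M c = r, where M has columns e1, ..., e3.
Row-reducing the augmented matrix [M | r] gives c = (3, -2, 3).
Check: 3e1 - 2e2 + 3e3 = (-11, -10, -15).

(3, -2, 3)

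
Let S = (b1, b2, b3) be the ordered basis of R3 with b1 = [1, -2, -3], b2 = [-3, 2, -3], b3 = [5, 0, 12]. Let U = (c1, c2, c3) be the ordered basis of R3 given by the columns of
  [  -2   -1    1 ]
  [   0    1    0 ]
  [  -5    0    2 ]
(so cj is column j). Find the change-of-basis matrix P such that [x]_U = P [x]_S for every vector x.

[[1, 1, -2], [-2, 2, 0], [1, 1, 1]]

Column j of P is [bj]_U, since P maps S-coordinates to U-coordinates.
Expressing b1 in U: b1 = c1 - 2c2 + c3, so column 1 of P is [1, -2, 1].
Doing the same for each bj gives P = [[1, 1, -2], [-2, 2, 0], [1, 1, 1]].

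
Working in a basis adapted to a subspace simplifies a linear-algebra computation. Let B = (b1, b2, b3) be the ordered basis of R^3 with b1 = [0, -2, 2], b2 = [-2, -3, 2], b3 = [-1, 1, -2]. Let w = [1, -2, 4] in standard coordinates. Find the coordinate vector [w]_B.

[-2, 1, -3]

We seek scalars with c_1 b1 + ... + c_3 b3 = w; equivalently solve M c = w where the columns of M are b1, ..., b3.
Gaussian elimination on [M | w] yields c = (-2, 1, -3).
Check: -2b1 + b2 - 3b3 = [1, -2, 4].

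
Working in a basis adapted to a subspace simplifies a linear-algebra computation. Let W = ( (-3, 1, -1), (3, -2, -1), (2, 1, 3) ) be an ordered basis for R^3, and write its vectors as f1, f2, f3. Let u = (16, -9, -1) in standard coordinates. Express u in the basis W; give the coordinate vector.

We seek scalars with c_1 f1 + ... + c_3 f3 = u; equivalently solve M c = u where the columns of M are f1, ..., f3.
Solving this 3x3 system gives c = (-4, 2, -1).
Check: -4f1 + 2f2 - f3 = (16, -9, -1).

(-4, 2, -1)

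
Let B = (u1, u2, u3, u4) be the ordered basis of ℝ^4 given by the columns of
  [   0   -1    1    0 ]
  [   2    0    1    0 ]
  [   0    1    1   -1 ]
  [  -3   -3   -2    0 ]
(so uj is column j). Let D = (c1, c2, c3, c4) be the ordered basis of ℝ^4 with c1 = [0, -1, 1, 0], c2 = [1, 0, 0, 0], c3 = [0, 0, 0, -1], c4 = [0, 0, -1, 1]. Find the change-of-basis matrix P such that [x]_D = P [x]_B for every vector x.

[[-2, 0, -1, 0], [0, -1, 1, 0], [1, 2, 0, 1], [-2, -1, -2, 1]]

Column j of P is [uj]_D, since P maps B-coordinates to D-coordinates.
Expressing u1 in D: u1 = -2c1 + 0·c2 + c3 - 2c4, so column 1 of P is [-2, 0, 1, -2].
Doing the same for each uj gives P = [[-2, 0, -1, 0], [0, -1, 1, 0], [1, 2, 0, 1], [-2, -1, -2, 1]].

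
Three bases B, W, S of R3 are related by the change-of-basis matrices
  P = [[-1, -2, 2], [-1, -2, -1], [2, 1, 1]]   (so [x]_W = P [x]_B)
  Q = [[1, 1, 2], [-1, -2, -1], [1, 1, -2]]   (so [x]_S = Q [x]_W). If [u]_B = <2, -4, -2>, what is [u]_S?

<6, -16, 14>

Composing the changes, [u]_S = Q P [u]_B.
Q P = [[2, -2, 3], [1, 5, -1], [-6, -6, -1]]; applying this to <2, -4, -2> gives <6, -16, 14>.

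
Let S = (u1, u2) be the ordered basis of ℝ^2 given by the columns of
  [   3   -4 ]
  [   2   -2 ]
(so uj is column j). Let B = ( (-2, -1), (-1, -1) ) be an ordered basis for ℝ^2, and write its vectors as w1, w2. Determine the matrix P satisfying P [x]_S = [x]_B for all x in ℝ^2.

Take x = uj: its S-coordinates are the j-th standard unit vector, so P e_j — column j of P — equals [uj]_B.
u1 = -w1 - w2, giving column 1 = (-1, -1); repeating for each j gives P = [[-1, 2], [-1, 0]].

[[-1, 2], [-1, 0]]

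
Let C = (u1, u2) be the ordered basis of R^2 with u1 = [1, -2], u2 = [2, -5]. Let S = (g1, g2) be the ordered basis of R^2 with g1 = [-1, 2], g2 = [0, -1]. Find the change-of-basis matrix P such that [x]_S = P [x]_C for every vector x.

Let M have columns uj and N have columns gj. Then for every x, N [x]_S = x = M [x]_C, so P = N^(-1) M.
Since det N = 1, N^(-1) has integer entries; multiplying gives P = [[-1, -2], [0, 1]].

[[-1, -2], [0, 1]]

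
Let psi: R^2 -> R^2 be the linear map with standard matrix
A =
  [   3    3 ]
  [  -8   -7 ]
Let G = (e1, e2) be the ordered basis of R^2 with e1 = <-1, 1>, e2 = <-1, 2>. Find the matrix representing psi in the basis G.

[[-1, 0], [1, -3]]

With P the matrix whose columns are e1, e2, [psi]_G = P^(-1) A P.
Column by column: psi(e1) = A e1 = <0, 1>; its G-coordinates <-1, 1> give column 1.
Continuing for each basis vector yields [psi]_G = [[-1, 0], [1, -3]].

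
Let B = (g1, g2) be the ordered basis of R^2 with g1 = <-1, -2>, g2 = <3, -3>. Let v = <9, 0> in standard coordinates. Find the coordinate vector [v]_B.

<-3, 2>

Write v = c_1 g1 + c_2 g2 and solve for the c_i.
System: -c_1 + 3c_2 = 9, -2c_1 - 3c_2 = 0; solving gives c_1 = -3, c_2 = 2.
Check: -3g1 + 2g2 = <9, 0>.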